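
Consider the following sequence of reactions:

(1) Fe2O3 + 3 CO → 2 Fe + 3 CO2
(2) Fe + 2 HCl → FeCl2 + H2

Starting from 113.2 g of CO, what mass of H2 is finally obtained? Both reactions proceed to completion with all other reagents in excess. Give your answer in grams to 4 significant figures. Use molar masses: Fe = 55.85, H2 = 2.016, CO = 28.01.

5.432 g

n(CO) = 113.20 / 28.01 = 4.0414 mol.
Step 1 gives a 3:2 ratio of CO to Fe, so n(Fe) = 2.6943 mol.
In step 2 the Fe:H2 ratio is 1:1, so n(H2) = 2.6943 mol.
Mass of H2 = 2.6943 × 2.016 = 5.4317 g.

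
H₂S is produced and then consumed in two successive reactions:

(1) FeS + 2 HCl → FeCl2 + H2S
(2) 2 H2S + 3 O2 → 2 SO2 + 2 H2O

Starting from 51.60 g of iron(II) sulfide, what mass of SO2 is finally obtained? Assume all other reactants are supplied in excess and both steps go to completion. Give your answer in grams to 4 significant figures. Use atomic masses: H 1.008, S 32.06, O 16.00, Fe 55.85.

M(FeS) = 55.85 + 32.06 = 87.91 g/mol.
M(SO2) = 32.06 + 2(16.00) = 64.06 g/mol.
n(FeS) = 51.600 / 87.91 = 0.58696 mol.
Step 1 gives a 1:1 ratio of FeS to H2S, so n(H2S) = 0.58696 mol.
In step 2 the H2S:SO2 ratio is 2:2, so n(SO2) = 0.58696 mol.
Mass of SO2 = 0.58696 × 64.06 = 37.601 g.

37.60 g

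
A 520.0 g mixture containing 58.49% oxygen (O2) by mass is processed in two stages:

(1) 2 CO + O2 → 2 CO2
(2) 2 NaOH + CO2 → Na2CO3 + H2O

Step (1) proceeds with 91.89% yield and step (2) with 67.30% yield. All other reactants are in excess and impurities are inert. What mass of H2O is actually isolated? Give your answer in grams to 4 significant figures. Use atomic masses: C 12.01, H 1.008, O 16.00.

Pure O2 = 520.0 × 0.5849 = 304.15 g.
M(O2) = 2(16.00) = 32.00 g/mol.
M(H2O) = 2(1.008) + 16.00 = 18.016 g/mol.
n(O2) = 304.15 / 32.00 = 9.5046 mol.
Step 1 (O2:CO2 = 1:2): theoretical n(CO2) = 19.009 mol; at 91.89% yield, n(CO2) = 17.468 mol.
Step 2 (CO2:H2O = 1:1): theoretical n(H2O) = 17.468 mol, so theoretical mass = 17.468 × 18.016 = 314.70 g.
At 67.30% yield, actual mass of H2O = 314.70 × 0.6730 = 211.79 g.

211.8 g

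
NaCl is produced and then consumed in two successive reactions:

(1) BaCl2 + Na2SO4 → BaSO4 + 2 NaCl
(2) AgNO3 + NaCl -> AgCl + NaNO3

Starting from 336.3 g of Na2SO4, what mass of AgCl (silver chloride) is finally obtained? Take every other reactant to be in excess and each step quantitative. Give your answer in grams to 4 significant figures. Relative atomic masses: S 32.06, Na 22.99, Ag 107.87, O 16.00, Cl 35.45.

M(Na2SO4) = 2(22.99) + 32.06 + 4(16.00) = 142.04 g/mol.
M(AgCl) = 107.87 + 35.45 = 143.32 g/mol.
n(Na2SO4) = 336.30 / 142.04 = 2.3676 mol.
Step 1 gives a 1:2 ratio of Na2SO4 to NaCl, so n(NaCl) = 4.7353 mol.
In step 2 the NaCl:AgCl ratio is 1:1, so n(AgCl) = 4.7353 mol.
Mass of AgCl = 4.7353 × 143.32 = 678.66 g.

678.7 g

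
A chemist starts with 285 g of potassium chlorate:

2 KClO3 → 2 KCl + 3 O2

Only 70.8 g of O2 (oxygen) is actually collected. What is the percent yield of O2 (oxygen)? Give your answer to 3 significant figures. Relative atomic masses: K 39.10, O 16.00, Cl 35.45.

63.4 %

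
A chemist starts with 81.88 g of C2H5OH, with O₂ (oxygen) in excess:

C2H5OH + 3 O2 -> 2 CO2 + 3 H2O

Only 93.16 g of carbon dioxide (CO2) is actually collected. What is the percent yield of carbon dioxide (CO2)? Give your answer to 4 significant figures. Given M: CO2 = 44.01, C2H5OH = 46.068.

59.55 %

n(C2H5OH) = 81.880 g / 46.068 g/mol = 1.7774 mol.
From the equation the C2H5OH:CO2 mole ratio is 1:2, so n(CO2) = 1.7774 × 2/1 = 3.5547 mol.
Mass of CO2 = 3.5547 mol × 44.01 g/mol = 156.44 g.
This is the theoretical yield. Percent yield = 93.16 g / 156.44 g × 100% = 59.548%.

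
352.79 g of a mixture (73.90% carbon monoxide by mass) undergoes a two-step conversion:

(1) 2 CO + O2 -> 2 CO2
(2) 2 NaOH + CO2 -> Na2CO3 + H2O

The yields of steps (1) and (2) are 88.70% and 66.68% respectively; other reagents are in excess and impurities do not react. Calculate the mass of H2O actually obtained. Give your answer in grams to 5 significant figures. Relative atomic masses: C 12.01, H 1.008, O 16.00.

Pure CO = 352.79 × 0.7390 = 260.712 g.
M(CO) = 12.01 + 16.00 = 28.01 g/mol.
M(H2O) = 2(1.008) + 16.00 = 18.016 g/mol.
n(CO) = 260.712 / 28.01 = 9.30781 mol.
Step 1 (CO:CO2 = 2:2): theoretical n(CO2) = 9.30781 mol; at 88.70% yield, n(CO2) = 8.25603 mol.
Step 2 (CO2:H2O = 1:1): theoretical n(H2O) = 8.25603 mol, so theoretical mass = 8.25603 × 18.016 = 148.741 g.
At 66.68% yield, actual mass of H2O = 148.741 × 0.6668 = 99.1802 g.

99.180 g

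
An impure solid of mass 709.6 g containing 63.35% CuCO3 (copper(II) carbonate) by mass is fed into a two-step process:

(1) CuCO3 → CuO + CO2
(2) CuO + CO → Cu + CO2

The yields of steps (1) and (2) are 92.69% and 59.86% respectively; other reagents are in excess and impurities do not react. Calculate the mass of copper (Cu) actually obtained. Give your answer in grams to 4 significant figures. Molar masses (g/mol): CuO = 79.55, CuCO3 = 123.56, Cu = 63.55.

Pure CuCO3 = 709.6 × 0.6335 = 449.53 g.
n(CuCO3) = 449.53 / 123.56 = 3.6382 mol.
Step 1 (CuCO3:CuO = 1:1): theoretical n(CuO) = 3.6382 mol; at 92.69% yield, n(CuO) = 3.3722 mol.
Step 2 (CuO:Cu = 1:1): theoretical n(Cu) = 3.3722 mol, so theoretical mass = 3.3722 × 63.55 = 214.30 g.
At 59.86% yield, actual mass of Cu = 214.30 × 0.5986 = 128.28 g.

128.3 g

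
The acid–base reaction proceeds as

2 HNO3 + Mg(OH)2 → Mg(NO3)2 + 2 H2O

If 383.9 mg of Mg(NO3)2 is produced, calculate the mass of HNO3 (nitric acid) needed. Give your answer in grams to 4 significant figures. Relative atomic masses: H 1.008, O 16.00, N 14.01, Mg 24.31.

M(Mg(NO3)2) = 24.31 + 2(14.01) + 6(16.00) = 148.33 g/mol.
M(HNO3) = 1.008 + 14.01 + 3(16.00) = 63.018 g/mol.
Convert: 383.9 mg = 0.38390 g.
n(Mg(NO3)2) = 0.38390 g / 148.33 g/mol = 0.0025881 mol.
From the equation the Mg(NO3)2:HNO3 mole ratio is 1:2, so n(HNO3) = 0.0025881 × 2/1 = 0.0051763 mol.
Mass of HNO3 = 0.0051763 mol × 63.018 g/mol = 0.32620 g.

0.3262 g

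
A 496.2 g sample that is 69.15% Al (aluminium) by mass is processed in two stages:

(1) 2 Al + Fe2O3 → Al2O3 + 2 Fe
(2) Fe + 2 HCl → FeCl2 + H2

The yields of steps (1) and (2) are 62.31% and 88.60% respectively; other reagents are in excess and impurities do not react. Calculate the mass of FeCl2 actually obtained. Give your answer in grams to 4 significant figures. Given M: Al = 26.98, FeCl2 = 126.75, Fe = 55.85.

Pure Al = 496.2 × 0.6915 = 343.12 g.
n(Al) = 343.12 / 26.98 = 12.718 mol.
Step 1 (Al:Fe = 2:2): theoretical n(Fe) = 12.718 mol; at 62.31% yield, n(Fe) = 7.9244 mol.
Step 2 (Fe:FeCl2 = 1:1): theoretical n(FeCl2) = 7.9244 mol, so theoretical mass = 7.9244 × 126.75 = 1004.4 g.
At 88.60% yield, actual mass of FeCl2 = 1004.4 × 0.8860 = 889.91 g.

889.9 g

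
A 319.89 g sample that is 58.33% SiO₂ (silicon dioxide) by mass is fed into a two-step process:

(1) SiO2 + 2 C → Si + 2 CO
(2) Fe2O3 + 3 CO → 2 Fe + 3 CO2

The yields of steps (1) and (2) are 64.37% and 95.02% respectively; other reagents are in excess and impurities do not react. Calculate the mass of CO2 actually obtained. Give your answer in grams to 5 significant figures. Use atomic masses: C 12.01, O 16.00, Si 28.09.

Pure SiO2 = 319.89 × 0.5833 = 186.592 g.
M(SiO2) = 28.09 + 2(16.00) = 60.09 g/mol.
M(CO2) = 12.01 + 2(16.00) = 44.01 g/mol.
n(SiO2) = 186.592 / 60.09 = 3.10521 mol.
Step 1 (SiO2:CO = 1:2): theoretical n(CO) = 6.21041 mol; at 64.37% yield, n(CO) = 3.99764 mol.
Step 2 (CO:CO2 = 3:3): theoretical n(CO2) = 3.99764 mol, so theoretical mass = 3.99764 × 44.01 = 175.936 g.
At 95.02% yield, actual mass of CO2 = 175.936 × 0.9502 = 167.175 g.

167.17 g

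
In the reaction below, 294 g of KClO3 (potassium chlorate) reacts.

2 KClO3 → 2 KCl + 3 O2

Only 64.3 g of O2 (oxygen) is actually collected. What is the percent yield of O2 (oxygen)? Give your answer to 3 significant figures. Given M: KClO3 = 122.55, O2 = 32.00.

55.8 %

n(KClO3) = 294.0 g / 122.55 g/mol = 2.399 mol.
From the equation the KClO3:O2 mole ratio is 2:3, so n(O2) = 2.399 × 3/2 = 3.599 mol.
Mass of O2 = 3.599 mol × 32.00 g/mol = 115.2 g.
This is the theoretical yield. Percent yield = 64.3 g / 115.2 g × 100% = 55.84%.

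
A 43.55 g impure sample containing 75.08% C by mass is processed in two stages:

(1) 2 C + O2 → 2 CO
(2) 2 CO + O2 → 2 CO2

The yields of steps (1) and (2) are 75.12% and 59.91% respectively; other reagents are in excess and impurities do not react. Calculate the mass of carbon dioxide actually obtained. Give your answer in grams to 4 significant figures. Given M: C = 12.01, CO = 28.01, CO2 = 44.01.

53.92 g

Pure C = 43.55 × 0.7508 = 32.697 g.
n(C) = 32.697 / 12.01 = 2.7225 mol.
Step 1 (C:CO = 2:2): theoretical n(CO) = 2.7225 mol; at 75.12% yield, n(CO) = 2.0451 mol.
Step 2 (CO:CO2 = 2:2): theoretical n(CO2) = 2.0451 mol, so theoretical mass = 2.0451 × 44.01 = 90.007 g.
At 59.91% yield, actual mass of CO2 = 90.007 × 0.5991 = 53.923 g.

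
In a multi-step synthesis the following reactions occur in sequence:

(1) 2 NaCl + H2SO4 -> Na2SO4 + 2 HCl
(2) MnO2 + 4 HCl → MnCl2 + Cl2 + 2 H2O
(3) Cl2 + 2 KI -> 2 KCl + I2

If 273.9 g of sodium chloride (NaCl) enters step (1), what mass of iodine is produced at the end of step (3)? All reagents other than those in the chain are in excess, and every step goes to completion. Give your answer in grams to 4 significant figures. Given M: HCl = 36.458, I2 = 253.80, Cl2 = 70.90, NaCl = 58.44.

297.4 g

n(NaCl) = 273.9 / 58.44 = 4.6869 mol.
Reaction (1): NaCl→HCl ratio 2:2 ⇒ n(HCl) = 4.6869 mol.
Reaction (2): HCl→Cl2 ratio 4:1 ⇒ n(Cl2) = 1.1717 mol.
Reaction (3): Cl2→I2 ratio 1:1 ⇒ n(I2) = 1.1717 mol.
Mass of I2 = 1.1717 × 253.80 = 297.38 g.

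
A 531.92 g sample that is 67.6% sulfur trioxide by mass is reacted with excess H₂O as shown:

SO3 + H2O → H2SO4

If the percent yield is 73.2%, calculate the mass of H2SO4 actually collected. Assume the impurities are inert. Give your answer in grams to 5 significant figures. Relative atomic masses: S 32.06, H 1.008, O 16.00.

Pure SO3 available = 531.92 g × 0.676 = 359.578 g.
M(SO3) = 32.06 + 3(16.00) = 80.06 g/mol.
M(H2SO4) = 2(1.008) + 32.06 + 4(16.00) = 98.076 g/mol.
n(SO3) = 359.578 g / 80.06 g/mol = 4.49136 mol.
From the equation the SO3:H2SO4 mole ratio is 1:1, so n(H2SO4) = 4.49136 × 1/1 = 4.49136 mol.
Mass of H2SO4 = 4.49136 mol × 98.076 g/mol = 440.494 g.
Actual mass collected = 440.494 g × 0.732 = 322.442 g.

322.44 g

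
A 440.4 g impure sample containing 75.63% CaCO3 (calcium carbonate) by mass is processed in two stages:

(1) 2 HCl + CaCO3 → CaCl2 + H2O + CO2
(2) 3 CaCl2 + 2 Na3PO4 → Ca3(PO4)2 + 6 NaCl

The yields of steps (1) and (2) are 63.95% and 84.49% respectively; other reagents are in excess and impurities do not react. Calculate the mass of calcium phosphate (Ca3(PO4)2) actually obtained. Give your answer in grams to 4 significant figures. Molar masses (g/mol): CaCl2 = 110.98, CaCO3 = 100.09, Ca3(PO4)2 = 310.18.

185.9 g

Pure CaCO3 = 440.4 × 0.7563 = 333.07 g.
n(CaCO3) = 333.07 / 100.09 = 3.3278 mol.
Step 1 (CaCO3:CaCl2 = 1:1): theoretical n(CaCl2) = 3.3278 mol; at 63.95% yield, n(CaCl2) = 2.1281 mol.
Step 2 (CaCl2:Ca3(PO4)2 = 3:1): theoretical n(Ca3(PO4)2) = 0.70937 mol, so theoretical mass = 0.70937 × 310.18 = 220.03 g.
At 84.49% yield, actual mass of Ca3(PO4)2 = 220.03 × 0.8449 = 185.90 g.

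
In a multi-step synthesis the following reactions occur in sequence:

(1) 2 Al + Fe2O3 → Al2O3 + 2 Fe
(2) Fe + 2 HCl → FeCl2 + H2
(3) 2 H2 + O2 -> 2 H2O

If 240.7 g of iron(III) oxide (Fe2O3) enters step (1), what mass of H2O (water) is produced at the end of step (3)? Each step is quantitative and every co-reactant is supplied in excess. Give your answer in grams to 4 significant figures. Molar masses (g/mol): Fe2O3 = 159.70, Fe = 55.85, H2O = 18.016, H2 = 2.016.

54.31 g

n(Fe2O3) = 240.7 / 159.70 = 1.5072 mol.
Reaction (1): Fe2O3→Fe ratio 1:2 ⇒ n(Fe) = 3.0144 mol.
Reaction (2): Fe→H2 ratio 1:1 ⇒ n(H2) = 3.0144 mol.
Reaction (3): H2→H2O ratio 2:2 ⇒ n(H2O) = 3.0144 mol.
Mass of H2O = 3.0144 × 18.016 = 54.307 g.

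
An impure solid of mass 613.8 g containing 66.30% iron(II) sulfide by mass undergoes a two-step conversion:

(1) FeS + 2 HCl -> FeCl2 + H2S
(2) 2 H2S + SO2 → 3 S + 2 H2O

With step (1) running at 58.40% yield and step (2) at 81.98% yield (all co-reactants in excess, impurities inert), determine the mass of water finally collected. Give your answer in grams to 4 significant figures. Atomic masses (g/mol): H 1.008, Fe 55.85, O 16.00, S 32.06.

39.93 g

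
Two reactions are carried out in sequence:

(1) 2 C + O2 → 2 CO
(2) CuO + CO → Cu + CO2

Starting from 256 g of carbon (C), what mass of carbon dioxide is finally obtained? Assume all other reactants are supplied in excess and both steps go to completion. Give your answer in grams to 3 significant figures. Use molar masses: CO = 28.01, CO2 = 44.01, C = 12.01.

n(C) = 256.0 / 12.01 = 21.32 mol.
Step 1 gives a 2:2 ratio of C to CO, so n(CO) = 21.32 mol.
In step 2 the CO:CO2 ratio is 1:1, so n(CO2) = 21.32 mol.
Mass of CO2 = 21.32 × 44.01 = 938.1 g.

938 g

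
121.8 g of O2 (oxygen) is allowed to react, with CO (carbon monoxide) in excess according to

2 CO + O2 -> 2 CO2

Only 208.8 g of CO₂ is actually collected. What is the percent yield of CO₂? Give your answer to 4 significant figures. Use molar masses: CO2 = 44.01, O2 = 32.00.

n(O2) = 121.80 g / 32.00 g/mol = 3.8062 mol.
From the equation the O2:CO2 mole ratio is 1:2, so n(CO2) = 3.8062 × 2/1 = 7.6125 mol.
Mass of CO2 = 7.6125 mol × 44.01 g/mol = 335.03 g.
This is the theoretical yield. Percent yield = 208.8 g / 335.03 g × 100% = 62.323%.

62.32 %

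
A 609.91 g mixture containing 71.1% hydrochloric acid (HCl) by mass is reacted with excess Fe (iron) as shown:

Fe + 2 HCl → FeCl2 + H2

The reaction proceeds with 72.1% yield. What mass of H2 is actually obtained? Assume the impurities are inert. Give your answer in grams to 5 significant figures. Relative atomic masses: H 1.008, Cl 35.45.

Pure HCl available = 609.91 g × 0.711 = 433.646 g.
M(HCl) = 1.008 + 35.45 = 36.458 g/mol.
M(H2) = 2(1.008) = 2.016 g/mol.
n(HCl) = 433.646 g / 36.458 g/mol = 11.8944 mol.
From the equation the HCl:H2 mole ratio is 2:1, so n(H2) = 11.8944 × 1/2 = 5.94720 mol.
Mass of H2 = 5.94720 mol × 2.016 g/mol = 11.9896 g.
Actual mass collected = 11.9896 g × 0.721 = 8.64447 g.

8.6445 g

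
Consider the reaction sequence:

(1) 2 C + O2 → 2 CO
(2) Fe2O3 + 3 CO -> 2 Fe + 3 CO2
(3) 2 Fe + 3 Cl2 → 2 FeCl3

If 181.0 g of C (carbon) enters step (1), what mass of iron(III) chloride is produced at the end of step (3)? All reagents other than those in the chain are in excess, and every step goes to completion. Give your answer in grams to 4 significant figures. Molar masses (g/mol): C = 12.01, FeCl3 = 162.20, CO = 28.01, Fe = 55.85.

1630 g

n(C) = 181.0 / 12.01 = 15.071 mol.
Reaction (1): C→CO ratio 2:2 ⇒ n(CO) = 15.071 mol.
Reaction (2): CO→Fe ratio 3:2 ⇒ n(Fe) = 10.047 mol.
Reaction (3): Fe→FeCl3 ratio 2:2 ⇒ n(FeCl3) = 10.047 mol.
Mass of FeCl3 = 10.047 × 162.20 = 1629.7 g.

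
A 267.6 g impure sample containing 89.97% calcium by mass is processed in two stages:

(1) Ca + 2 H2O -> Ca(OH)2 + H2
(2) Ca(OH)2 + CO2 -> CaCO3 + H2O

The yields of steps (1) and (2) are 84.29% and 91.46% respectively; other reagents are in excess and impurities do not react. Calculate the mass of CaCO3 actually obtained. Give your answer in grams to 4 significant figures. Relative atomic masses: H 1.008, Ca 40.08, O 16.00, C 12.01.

463.5 g

Pure Ca = 267.6 × 0.8997 = 240.76 g.
M(Ca) = 40.08 g/mol.
M(CaCO3) = 40.08 + 12.01 + 3(16.00) = 100.09 g/mol.
n(Ca) = 240.76 / 40.08 = 6.0070 mol.
Step 1 (Ca:Ca(OH)2 = 1:1): theoretical n(Ca(OH)2) = 6.0070 mol; at 84.29% yield, n(Ca(OH)2) = 5.0633 mol.
Step 2 (Ca(OH)2:CaCO3 = 1:1): theoretical n(CaCO3) = 5.0633 mol, so theoretical mass = 5.0633 × 100.09 = 506.78 g.
At 91.46% yield, actual mass of CaCO3 = 506.78 × 0.9146 = 463.50 g.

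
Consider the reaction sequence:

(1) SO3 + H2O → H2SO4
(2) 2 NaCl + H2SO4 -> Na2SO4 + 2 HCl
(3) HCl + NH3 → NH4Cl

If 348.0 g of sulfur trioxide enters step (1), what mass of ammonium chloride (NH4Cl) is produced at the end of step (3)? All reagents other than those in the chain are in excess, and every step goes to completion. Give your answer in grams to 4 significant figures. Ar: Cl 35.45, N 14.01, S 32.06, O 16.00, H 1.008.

465.0 g

M(SO3) = 32.06 + 3(16.00) = 80.06 g/mol.
M(NH4Cl) = 14.01 + 4(1.008) + 35.45 = 53.492 g/mol.
n(SO3) = 348.0 / 80.06 = 4.3467 mol.
Reaction (1): SO3→H2SO4 ratio 1:1 ⇒ n(H2SO4) = 4.3467 mol.
Reaction (2): H2SO4→HCl ratio 1:2 ⇒ n(HCl) = 8.6935 mol.
Reaction (3): HCl→NH4Cl ratio 1:1 ⇒ n(NH4Cl) = 8.6935 mol.
Mass of NH4Cl = 8.6935 × 53.492 = 465.03 g.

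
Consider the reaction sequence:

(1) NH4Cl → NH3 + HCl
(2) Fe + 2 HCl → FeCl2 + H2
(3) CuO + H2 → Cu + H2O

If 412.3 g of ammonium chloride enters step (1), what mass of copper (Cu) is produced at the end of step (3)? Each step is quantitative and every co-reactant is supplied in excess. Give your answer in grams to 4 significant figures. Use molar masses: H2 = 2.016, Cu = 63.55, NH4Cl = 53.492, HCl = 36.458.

244.9 g

n(NH4Cl) = 412.3 / 53.492 = 7.7077 mol.
Reaction (1): NH4Cl→HCl ratio 1:1 ⇒ n(HCl) = 7.7077 mol.
Reaction (2): HCl→H2 ratio 2:1 ⇒ n(H2) = 3.8538 mol.
Reaction (3): H2→Cu ratio 1:1 ⇒ n(Cu) = 3.8538 mol.
Mass of Cu = 3.8538 × 63.55 = 244.91 g.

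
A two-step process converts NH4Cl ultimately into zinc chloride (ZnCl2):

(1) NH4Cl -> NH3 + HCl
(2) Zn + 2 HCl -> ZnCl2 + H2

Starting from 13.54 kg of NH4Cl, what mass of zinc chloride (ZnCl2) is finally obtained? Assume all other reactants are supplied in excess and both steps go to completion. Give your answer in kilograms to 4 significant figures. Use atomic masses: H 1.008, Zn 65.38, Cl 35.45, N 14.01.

M(NH4Cl) = 14.01 + 4(1.008) + 35.45 = 53.492 g/mol.
M(ZnCl2) = 65.38 + 2(35.45) = 136.28 g/mol.
13.54 kg = 13540 g.
n(NH4Cl) = 13540 / 53.492 = 253.12 mol.
Step 1 gives a 1:1 ratio of NH4Cl to HCl, so n(HCl) = 253.12 mol.
In step 2 the HCl:ZnCl2 ratio is 2:1, so n(ZnCl2) = 126.56 mol.
Mass of ZnCl2 = 126.56 × 136.28 = 17248 g = 17.25 kg.

17.25 kg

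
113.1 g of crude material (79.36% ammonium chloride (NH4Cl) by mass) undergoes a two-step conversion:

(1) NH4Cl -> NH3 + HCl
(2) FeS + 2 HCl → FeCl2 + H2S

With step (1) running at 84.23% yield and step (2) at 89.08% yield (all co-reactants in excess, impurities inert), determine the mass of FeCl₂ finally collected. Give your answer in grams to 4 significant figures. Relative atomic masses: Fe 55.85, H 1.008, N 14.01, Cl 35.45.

79.79 g

Pure NH4Cl = 113.1 × 0.7936 = 89.756 g.
M(NH4Cl) = 14.01 + 4(1.008) + 35.45 = 53.492 g/mol.
M(FeCl2) = 55.85 + 2(35.45) = 126.75 g/mol.
n(NH4Cl) = 89.756 / 53.492 = 1.6779 mol.
Step 1 (NH4Cl:HCl = 1:1): theoretical n(HCl) = 1.6779 mol; at 84.23% yield, n(HCl) = 1.4133 mol.
Step 2 (HCl:FeCl2 = 2:1): theoretical n(FeCl2) = 0.70666 mol, so theoretical mass = 0.70666 × 126.75 = 89.570 g.
At 89.08% yield, actual mass of FeCl2 = 89.570 × 0.8908 = 79.789 g.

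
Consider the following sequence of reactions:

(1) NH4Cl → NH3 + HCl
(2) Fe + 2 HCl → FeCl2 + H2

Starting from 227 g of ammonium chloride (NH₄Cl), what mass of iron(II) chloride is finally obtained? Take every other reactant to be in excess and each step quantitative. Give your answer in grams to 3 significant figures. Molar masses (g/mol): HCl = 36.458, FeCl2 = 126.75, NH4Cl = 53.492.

n(NH4Cl) = 227.0 / 53.492 = 4.244 mol.
Step 1 gives a 1:1 ratio of NH4Cl to HCl, so n(HCl) = 4.244 mol.
In step 2 the HCl:FeCl2 ratio is 2:1, so n(FeCl2) = 2.122 mol.
Mass of FeCl2 = 2.122 × 126.75 = 268.9 g.

269 g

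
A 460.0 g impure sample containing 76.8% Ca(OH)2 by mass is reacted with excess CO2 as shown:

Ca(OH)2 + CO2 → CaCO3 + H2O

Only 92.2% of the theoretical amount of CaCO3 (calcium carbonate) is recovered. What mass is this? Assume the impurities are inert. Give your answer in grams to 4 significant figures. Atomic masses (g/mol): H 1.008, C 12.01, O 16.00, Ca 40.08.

Pure Ca(OH)2 available = 460.0 g × 0.768 = 353.28 g.
M(Ca(OH)2) = 40.08 + 2(16.00) + 2(1.008) = 74.096 g/mol.
M(CaCO3) = 40.08 + 12.01 + 3(16.00) = 100.09 g/mol.
n(Ca(OH)2) = 353.28 g / 74.096 g/mol = 4.7679 mol.
From the equation the Ca(OH)2:CaCO3 mole ratio is 1:1, so n(CaCO3) = 4.7679 × 1/1 = 4.7679 mol.
Mass of CaCO3 = 4.7679 mol × 100.09 g/mol = 477.22 g.
Actual mass collected = 477.22 g × 0.922 = 439.99 g.

440.0 g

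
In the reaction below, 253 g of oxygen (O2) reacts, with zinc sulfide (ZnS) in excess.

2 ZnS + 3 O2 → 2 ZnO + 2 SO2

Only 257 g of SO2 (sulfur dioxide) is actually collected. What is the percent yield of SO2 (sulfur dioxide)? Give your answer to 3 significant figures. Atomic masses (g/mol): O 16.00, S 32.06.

M(O2) = 2(16.00) = 32.00 g/mol.
M(SO2) = 32.06 + 2(16.00) = 64.06 g/mol.
n(O2) = 253.0 g / 32.00 g/mol = 7.906 mol.
From the equation the O2:SO2 mole ratio is 3:2, so n(SO2) = 7.906 × 2/3 = 5.271 mol.
Mass of SO2 = 5.271 mol × 64.06 g/mol = 337.6 g.
This is the theoretical yield. Percent yield = 257 g / 337.6 g × 100% = 76.11%.

76.1 %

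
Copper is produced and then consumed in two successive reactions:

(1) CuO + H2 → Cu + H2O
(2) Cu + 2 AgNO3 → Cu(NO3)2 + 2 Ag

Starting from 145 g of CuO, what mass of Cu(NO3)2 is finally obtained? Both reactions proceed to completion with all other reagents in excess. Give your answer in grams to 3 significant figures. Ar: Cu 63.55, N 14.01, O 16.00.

M(CuO) = 63.55 + 16.00 = 79.55 g/mol.
M(Cu(NO3)2) = 63.55 + 2(14.01) + 6(16.00) = 187.57 g/mol.
n(CuO) = 145.0 / 79.55 = 1.823 mol.
Step 1 gives a 1:1 ratio of CuO to Cu, so n(Cu) = 1.823 mol.
In step 2 the Cu:Cu(NO3)2 ratio is 1:1, so n(Cu(NO3)2) = 1.823 mol.
Mass of Cu(NO3)2 = 1.823 × 187.57 = 341.9 g.

342 g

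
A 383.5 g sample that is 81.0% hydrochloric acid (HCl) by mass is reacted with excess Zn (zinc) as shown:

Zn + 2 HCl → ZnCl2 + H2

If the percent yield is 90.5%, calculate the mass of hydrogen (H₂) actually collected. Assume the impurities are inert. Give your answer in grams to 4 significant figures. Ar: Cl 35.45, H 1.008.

7.773 g

Pure HCl available = 383.5 g × 0.810 = 310.63 g.
M(HCl) = 1.008 + 35.45 = 36.458 g/mol.
M(H2) = 2(1.008) = 2.016 g/mol.
n(HCl) = 310.63 g / 36.458 g/mol = 8.5204 mol.
From the equation the HCl:H2 mole ratio is 2:1, so n(H2) = 8.5204 × 1/2 = 4.2602 mol.
Mass of H2 = 4.2602 mol × 2.016 g/mol = 8.5885 g.
Actual mass collected = 8.5885 g × 0.905 = 7.7726 g.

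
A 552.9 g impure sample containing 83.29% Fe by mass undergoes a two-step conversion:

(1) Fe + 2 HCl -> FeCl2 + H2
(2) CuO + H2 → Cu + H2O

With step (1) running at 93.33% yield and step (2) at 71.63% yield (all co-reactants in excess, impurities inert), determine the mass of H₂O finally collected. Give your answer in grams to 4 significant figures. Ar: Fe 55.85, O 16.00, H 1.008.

Pure Fe = 552.9 × 0.8329 = 460.51 g.
M(Fe) = 55.85 g/mol.
M(H2O) = 2(1.008) + 16.00 = 18.016 g/mol.
n(Fe) = 460.51 / 55.85 = 8.2455 mol.
Step 1 (Fe:H2 = 1:1): theoretical n(H2) = 8.2455 mol; at 93.33% yield, n(H2) = 7.6955 mol.
Step 2 (H2:H2O = 1:1): theoretical n(H2O) = 7.6955 mol, so theoretical mass = 7.6955 × 18.016 = 138.64 g.
At 71.63% yield, actual mass of H2O = 138.64 × 0.7163 = 99.310 g.

99.31 g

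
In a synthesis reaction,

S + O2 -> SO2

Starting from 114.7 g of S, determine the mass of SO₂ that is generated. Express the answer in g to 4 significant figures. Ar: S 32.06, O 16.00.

M(S) = 32.06 g/mol.
M(SO2) = 32.06 + 2(16.00) = 64.06 g/mol.
n(S) = 114.70 g / 32.06 g/mol = 3.5777 mol.
From the equation the S:SO2 mole ratio is 1:1, so n(SO2) = 3.5777 × 1/1 = 3.5777 mol.
Mass of SO2 = 3.5777 mol × 64.06 g/mol = 229.19 g.

229.2 g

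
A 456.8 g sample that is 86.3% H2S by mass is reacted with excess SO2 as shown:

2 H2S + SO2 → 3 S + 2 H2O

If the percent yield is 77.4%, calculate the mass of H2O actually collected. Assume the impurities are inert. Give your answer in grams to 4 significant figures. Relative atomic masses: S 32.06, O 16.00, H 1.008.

Pure H2S available = 456.8 g × 0.863 = 394.22 g.
M(H2S) = 2(1.008) + 32.06 = 34.076 g/mol.
M(H2O) = 2(1.008) + 16.00 = 18.016 g/mol.
n(H2S) = 394.22 g / 34.076 g/mol = 11.569 mol.
From the equation the H2S:H2O mole ratio is 2:2, so n(H2O) = 11.569 × 2/2 = 11.569 mol.
Mass of H2O = 11.569 mol × 18.016 g/mol = 208.42 g.
Actual mass collected = 208.42 g × 0.774 = 161.32 g.

161.3 g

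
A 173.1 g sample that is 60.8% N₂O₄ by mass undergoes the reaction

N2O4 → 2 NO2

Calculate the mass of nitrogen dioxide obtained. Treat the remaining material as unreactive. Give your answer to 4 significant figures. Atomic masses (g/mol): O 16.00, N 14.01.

105.2 g

Mass of pure N2O4 = 173.1 g × 0.608 = 105.24 g.
M(N2O4) = 2(14.01) + 4(16.00) = 92.02 g/mol.
M(NO2) = 14.01 + 2(16.00) = 46.01 g/mol.
n(N2O4) = 105.24 g / 92.02 g/mol = 1.1437 mol.
From the equation the N2O4:NO2 mole ratio is 1:2, so n(NO2) = 1.1437 × 2/1 = 2.2874 mol.
Mass of NO2 = 2.2874 mol × 46.01 g/mol = 105.24 g.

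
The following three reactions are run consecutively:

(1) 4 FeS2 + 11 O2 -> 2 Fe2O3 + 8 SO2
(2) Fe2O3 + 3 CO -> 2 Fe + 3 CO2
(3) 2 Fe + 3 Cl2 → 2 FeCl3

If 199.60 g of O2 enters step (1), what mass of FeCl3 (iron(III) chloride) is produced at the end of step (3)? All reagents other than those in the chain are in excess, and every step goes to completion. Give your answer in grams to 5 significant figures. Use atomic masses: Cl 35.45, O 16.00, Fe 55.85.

M(O2) = 2(16.00) = 32.00 g/mol.
M(FeCl3) = 55.85 + 3(35.45) = 162.20 g/mol.
n(O2) = 199.60 / 32.00 = 6.23750 mol.
Reaction (1): O2→Fe2O3 ratio 11:2 ⇒ n(Fe2O3) = 1.13409 mol.
Reaction (2): Fe2O3→Fe ratio 1:2 ⇒ n(Fe) = 2.26818 mol.
Reaction (3): Fe→FeCl3 ratio 2:2 ⇒ n(FeCl3) = 2.26818 mol.
Mass of FeCl3 = 2.26818 × 162.20 = 367.899 g.

367.90 g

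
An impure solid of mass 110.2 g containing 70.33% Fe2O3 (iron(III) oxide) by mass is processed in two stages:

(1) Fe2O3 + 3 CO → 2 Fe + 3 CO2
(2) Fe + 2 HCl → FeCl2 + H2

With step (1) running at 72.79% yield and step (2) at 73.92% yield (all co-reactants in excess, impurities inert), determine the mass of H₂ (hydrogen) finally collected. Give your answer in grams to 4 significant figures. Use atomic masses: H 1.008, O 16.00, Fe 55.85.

1.053 g

Pure Fe2O3 = 110.2 × 0.7033 = 77.504 g.
M(Fe2O3) = 2(55.85) + 3(16.00) = 159.70 g/mol.
M(H2) = 2(1.008) = 2.016 g/mol.
n(Fe2O3) = 77.504 / 159.70 = 0.48531 mol.
Step 1 (Fe2O3:Fe = 1:2): theoretical n(Fe) = 0.97062 mol; at 72.79% yield, n(Fe) = 0.70651 mol.
Step 2 (Fe:H2 = 1:1): theoretical n(H2) = 0.70651 mol, so theoretical mass = 0.70651 × 2.016 = 1.4243 g.
At 73.92% yield, actual mass of H2 = 1.4243 × 0.7392 = 1.0529 g.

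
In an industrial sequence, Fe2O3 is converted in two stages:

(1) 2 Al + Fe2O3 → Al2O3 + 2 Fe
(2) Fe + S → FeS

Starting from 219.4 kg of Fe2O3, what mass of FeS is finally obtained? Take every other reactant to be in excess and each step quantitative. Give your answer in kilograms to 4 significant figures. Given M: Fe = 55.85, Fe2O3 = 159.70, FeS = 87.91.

241.5 kg

219.4 kg = 219400 g.
n(Fe2O3) = 219400 / 159.70 = 1373.8 mol.
Step 1 gives a 1:2 ratio of Fe2O3 to Fe, so n(Fe) = 2747.7 mol.
In step 2 the Fe:FeS ratio is 1:1, so n(FeS) = 2747.7 mol.
Mass of FeS = 2747.7 × 87.91 = 241550 g = 241.5 kg.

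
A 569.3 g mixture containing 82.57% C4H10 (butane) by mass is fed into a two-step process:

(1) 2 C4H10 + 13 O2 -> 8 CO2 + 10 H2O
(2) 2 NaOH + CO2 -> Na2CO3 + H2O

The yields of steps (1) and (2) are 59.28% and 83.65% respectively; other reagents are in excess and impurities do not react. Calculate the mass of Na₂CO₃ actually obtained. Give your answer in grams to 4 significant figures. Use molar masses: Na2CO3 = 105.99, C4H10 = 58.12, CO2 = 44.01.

1700 g

Pure C4H10 = 569.3 × 0.8257 = 470.07 g.
n(C4H10) = 470.07 / 58.12 = 8.0879 mol.
Step 1 (C4H10:CO2 = 2:8): theoretical n(CO2) = 32.352 mol; at 59.28% yield, n(CO2) = 19.178 mol.
Step 2 (CO2:Na2CO3 = 1:1): theoretical n(Na2CO3) = 19.178 mol, so theoretical mass = 19.178 × 105.99 = 2032.7 g.
At 83.65% yield, actual mass of Na2CO3 = 2032.7 × 0.8365 = 1700.3 g.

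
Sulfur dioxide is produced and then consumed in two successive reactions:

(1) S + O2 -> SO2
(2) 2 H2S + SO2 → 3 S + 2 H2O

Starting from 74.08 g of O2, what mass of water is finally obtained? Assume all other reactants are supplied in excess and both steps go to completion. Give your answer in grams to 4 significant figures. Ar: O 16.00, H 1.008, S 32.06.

83.41 g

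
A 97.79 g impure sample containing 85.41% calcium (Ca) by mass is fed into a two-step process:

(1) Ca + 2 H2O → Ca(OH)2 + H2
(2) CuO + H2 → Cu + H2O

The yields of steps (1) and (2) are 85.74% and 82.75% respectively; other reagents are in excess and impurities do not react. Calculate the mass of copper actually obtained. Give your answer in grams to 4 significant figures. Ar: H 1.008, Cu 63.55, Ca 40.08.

93.96 g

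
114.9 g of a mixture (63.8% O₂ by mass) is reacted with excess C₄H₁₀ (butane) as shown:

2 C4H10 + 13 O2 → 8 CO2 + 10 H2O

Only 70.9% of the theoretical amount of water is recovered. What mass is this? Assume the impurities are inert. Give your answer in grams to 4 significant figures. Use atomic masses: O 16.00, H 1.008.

22.51 g

Pure O2 available = 114.9 g × 0.638 = 73.306 g.
M(O2) = 2(16.00) = 32.00 g/mol.
M(H2O) = 2(1.008) + 16.00 = 18.016 g/mol.
n(O2) = 73.306 g / 32.00 g/mol = 2.2908 mol.
From the equation the O2:H2O mole ratio is 13:10, so n(H2O) = 2.2908 × 10/13 = 1.7622 mol.
Mass of H2O = 1.7622 mol × 18.016 g/mol = 31.747 g.
Actual mass collected = 31.747 g × 0.709 = 22.509 g.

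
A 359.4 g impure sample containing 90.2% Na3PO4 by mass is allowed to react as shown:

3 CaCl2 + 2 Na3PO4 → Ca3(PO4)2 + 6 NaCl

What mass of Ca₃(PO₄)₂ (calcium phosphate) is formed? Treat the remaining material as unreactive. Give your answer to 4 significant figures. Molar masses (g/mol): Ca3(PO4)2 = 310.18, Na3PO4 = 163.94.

Mass of pure Na3PO4 = 359.4 g × 0.902 = 324.18 g.
n(Na3PO4) = 324.18 g / 163.94 g/mol = 1.9774 mol.
From the equation the Na3PO4:Ca3(PO4)2 mole ratio is 2:1, so n(Ca3(PO4)2) = 1.9774 × 1/2 = 0.98871 mol.
Mass of Ca3(PO4)2 = 0.98871 mol × 310.18 g/mol = 306.68 g.

306.7 g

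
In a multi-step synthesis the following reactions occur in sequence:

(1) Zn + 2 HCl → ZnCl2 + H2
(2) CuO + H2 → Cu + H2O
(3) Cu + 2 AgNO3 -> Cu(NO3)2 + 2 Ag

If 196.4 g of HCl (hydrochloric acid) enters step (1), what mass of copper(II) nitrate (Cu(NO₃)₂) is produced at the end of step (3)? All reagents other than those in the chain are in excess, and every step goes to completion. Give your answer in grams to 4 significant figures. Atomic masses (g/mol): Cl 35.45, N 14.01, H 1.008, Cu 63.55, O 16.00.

505.2 g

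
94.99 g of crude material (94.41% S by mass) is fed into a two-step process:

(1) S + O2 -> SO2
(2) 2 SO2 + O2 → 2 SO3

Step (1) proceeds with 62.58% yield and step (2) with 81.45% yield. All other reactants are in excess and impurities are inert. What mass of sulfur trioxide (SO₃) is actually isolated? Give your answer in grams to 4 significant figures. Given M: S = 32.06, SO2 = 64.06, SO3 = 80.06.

Pure S = 94.99 × 0.9441 = 89.680 g.
n(S) = 89.680 / 32.06 = 2.7973 mol.
Step 1 (S:SO2 = 1:1): theoretical n(SO2) = 2.7973 mol; at 62.58% yield, n(SO2) = 1.7505 mol.
Step 2 (SO2:SO3 = 2:2): theoretical n(SO3) = 1.7505 mol, so theoretical mass = 1.7505 × 80.06 = 140.15 g.
At 81.45% yield, actual mass of SO3 = 140.15 × 0.8145 = 114.15 g.

114.1 g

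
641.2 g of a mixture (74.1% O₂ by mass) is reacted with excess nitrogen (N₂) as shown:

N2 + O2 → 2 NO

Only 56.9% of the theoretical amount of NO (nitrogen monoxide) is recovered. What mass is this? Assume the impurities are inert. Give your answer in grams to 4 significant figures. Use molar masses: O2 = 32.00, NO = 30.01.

507.1 g

Pure O2 available = 641.2 g × 0.741 = 475.13 g.
n(O2) = 475.13 g / 32.00 g/mol = 14.848 mol.
From the equation the O2:NO mole ratio is 1:2, so n(NO) = 14.848 × 2/1 = 29.696 mol.
Mass of NO = 29.696 mol × 30.01 g/mol = 891.16 g.
Actual mass collected = 891.16 g × 0.569 = 507.07 g.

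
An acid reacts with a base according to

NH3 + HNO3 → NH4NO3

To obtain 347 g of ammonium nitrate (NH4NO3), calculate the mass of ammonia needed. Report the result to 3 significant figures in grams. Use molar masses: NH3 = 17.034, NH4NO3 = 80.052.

73.8 g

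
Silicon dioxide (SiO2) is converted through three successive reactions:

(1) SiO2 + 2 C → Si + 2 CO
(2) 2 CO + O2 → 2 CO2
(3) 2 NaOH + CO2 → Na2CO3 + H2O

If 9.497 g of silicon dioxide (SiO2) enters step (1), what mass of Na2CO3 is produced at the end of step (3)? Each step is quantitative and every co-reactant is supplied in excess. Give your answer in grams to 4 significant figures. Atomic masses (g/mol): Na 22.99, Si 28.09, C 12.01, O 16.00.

M(SiO2) = 28.09 + 2(16.00) = 60.09 g/mol.
M(Na2CO3) = 2(22.99) + 12.01 + 3(16.00) = 105.99 g/mol.
n(SiO2) = 9.497 / 60.09 = 0.15805 mol.
Reaction (1): SiO2→CO ratio 1:2 ⇒ n(CO) = 0.31609 mol.
Reaction (2): CO→CO2 ratio 2:2 ⇒ n(CO2) = 0.31609 mol.
Reaction (3): CO2→Na2CO3 ratio 1:1 ⇒ n(Na2CO3) = 0.31609 mol.
Mass of Na2CO3 = 0.31609 × 105.99 = 33.503 g.

33.50 g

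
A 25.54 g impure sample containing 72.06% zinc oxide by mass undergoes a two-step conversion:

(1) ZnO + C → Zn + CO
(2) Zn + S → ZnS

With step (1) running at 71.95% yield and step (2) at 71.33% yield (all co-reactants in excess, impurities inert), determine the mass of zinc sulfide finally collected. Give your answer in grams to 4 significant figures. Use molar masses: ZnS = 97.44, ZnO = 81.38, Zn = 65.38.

11.31 g

Pure ZnO = 25.54 × 0.7206 = 18.404 g.
n(ZnO) = 18.404 / 81.38 = 0.22615 mol.
Step 1 (ZnO:Zn = 1:1): theoretical n(Zn) = 0.22615 mol; at 71.95% yield, n(Zn) = 0.16272 mol.
Step 2 (Zn:ZnS = 1:1): theoretical n(ZnS) = 0.16272 mol, so theoretical mass = 0.16272 × 97.44 = 15.855 g.
At 71.33% yield, actual mass of ZnS = 15.855 × 0.7133 = 11.309 g.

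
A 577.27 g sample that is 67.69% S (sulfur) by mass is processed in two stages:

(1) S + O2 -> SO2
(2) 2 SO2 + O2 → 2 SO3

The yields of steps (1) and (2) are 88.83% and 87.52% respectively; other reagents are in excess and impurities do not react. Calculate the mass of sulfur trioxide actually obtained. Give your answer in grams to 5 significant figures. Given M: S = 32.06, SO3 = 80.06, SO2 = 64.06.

758.62 g

Pure S = 577.27 × 0.6769 = 390.754 g.
n(S) = 390.754 / 32.06 = 12.1882 mol.
Step 1 (S:SO2 = 1:1): theoretical n(SO2) = 12.1882 mol; at 88.83% yield, n(SO2) = 10.8268 mol.
Step 2 (SO2:SO3 = 2:2): theoretical n(SO3) = 10.8268 mol, so theoretical mass = 10.8268 × 80.06 = 866.793 g.
At 87.52% yield, actual mass of SO3 = 866.793 × 0.8752 = 758.617 g.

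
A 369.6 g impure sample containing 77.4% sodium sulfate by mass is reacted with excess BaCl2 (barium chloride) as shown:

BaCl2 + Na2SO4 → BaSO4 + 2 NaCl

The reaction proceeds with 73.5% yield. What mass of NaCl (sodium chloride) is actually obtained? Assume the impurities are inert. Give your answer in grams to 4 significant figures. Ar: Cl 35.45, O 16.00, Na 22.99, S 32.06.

Pure Na2SO4 available = 369.6 g × 0.774 = 286.07 g.
M(Na2SO4) = 2(22.99) + 32.06 + 4(16.00) = 142.04 g/mol.
M(NaCl) = 22.99 + 35.45 = 58.44 g/mol.
n(Na2SO4) = 286.07 g / 142.04 g/mol = 2.0140 mol.
From the equation the Na2SO4:NaCl mole ratio is 1:2, so n(NaCl) = 2.0140 × 2/1 = 4.0280 mol.
Mass of NaCl = 4.0280 mol × 58.44 g/mol = 235.40 g.
Actual mass collected = 235.40 g × 0.735 = 173.02 g.

173.0 g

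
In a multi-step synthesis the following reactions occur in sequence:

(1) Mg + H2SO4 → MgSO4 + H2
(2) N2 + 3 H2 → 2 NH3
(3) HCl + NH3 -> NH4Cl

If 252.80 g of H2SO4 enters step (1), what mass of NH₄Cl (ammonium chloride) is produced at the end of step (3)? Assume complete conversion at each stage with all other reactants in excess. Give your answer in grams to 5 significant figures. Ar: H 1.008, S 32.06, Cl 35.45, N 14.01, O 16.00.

91.920 g

M(H2SO4) = 2(1.008) + 32.06 + 4(16.00) = 98.076 g/mol.
M(NH4Cl) = 14.01 + 4(1.008) + 35.45 = 53.492 g/mol.
n(H2SO4) = 252.80 / 98.076 = 2.57759 mol.
Reaction (1): H2SO4→H2 ratio 1:1 ⇒ n(H2) = 2.57759 mol.
Reaction (2): H2→NH3 ratio 3:2 ⇒ n(NH3) = 1.71840 mol.
Reaction (3): NH3→NH4Cl ratio 1:1 ⇒ n(NH4Cl) = 1.71840 mol.
Mass of NH4Cl = 1.71840 × 53.492 = 91.9204 g.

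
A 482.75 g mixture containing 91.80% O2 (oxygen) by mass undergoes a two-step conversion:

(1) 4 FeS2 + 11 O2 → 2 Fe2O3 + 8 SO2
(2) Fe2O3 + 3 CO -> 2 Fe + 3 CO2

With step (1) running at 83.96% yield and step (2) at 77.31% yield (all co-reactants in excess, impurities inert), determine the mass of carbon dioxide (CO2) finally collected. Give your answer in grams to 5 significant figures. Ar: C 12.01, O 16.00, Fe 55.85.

Pure O2 = 482.75 × 0.9180 = 443.164 g.
M(O2) = 2(16.00) = 32.00 g/mol.
M(CO2) = 12.01 + 2(16.00) = 44.01 g/mol.
n(O2) = 443.164 / 32.00 = 13.8489 mol.
Step 1 (O2:Fe2O3 = 11:2): theoretical n(Fe2O3) = 2.51798 mol; at 83.96% yield, n(Fe2O3) = 2.11410 mol.
Step 2 (Fe2O3:CO2 = 1:3): theoretical n(CO2) = 6.34229 mol, so theoretical mass = 6.34229 × 44.01 = 279.124 g.
At 77.31% yield, actual mass of CO2 = 279.124 × 0.7731 = 215.791 g.

215.79 g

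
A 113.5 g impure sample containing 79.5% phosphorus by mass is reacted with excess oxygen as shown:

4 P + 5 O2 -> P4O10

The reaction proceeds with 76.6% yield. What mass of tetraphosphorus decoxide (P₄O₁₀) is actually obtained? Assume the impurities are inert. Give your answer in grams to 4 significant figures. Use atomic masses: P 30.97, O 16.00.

Pure P available = 113.5 g × 0.795 = 90.233 g.
M(P) = 30.97 g/mol.
M(P4O10) = 4(30.97) + 10(16.00) = 283.88 g/mol.
n(P) = 90.233 g / 30.97 g/mol = 2.9135 mol.
From the equation the P:P4O10 mole ratio is 4:1, so n(P4O10) = 2.9135 × 1/4 = 0.72839 mol.
Mass of P4O10 = 0.72839 mol × 283.88 g/mol = 206.77 g.
Actual mass collected = 206.77 g × 0.766 = 158.39 g.

158.4 g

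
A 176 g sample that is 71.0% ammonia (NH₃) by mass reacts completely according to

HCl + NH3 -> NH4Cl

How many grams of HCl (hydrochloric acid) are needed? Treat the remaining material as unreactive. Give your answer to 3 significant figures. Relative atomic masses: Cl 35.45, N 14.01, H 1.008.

Mass of pure NH3 = 176 g × 0.710 = 125.0 g.
M(NH3) = 14.01 + 3(1.008) = 17.034 g/mol.
M(HCl) = 1.008 + 35.45 = 36.458 g/mol.
n(NH3) = 125.0 g / 17.034 g/mol = 7.336 mol.
From the equation the NH3:HCl mole ratio is 1:1, so n(HCl) = 7.336 × 1/1 = 7.336 mol.
Mass of HCl = 7.336 mol × 36.458 g/mol = 267.5 g.

267 g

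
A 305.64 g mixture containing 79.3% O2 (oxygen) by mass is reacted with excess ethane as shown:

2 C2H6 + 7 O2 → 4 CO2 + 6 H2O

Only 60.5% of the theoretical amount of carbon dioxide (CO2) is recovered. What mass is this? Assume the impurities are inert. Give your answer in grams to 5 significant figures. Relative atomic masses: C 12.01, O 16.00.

115.24 g

Pure O2 available = 305.64 g × 0.793 = 242.373 g.
M(O2) = 2(16.00) = 32.00 g/mol.
M(CO2) = 12.01 + 2(16.00) = 44.01 g/mol.
n(O2) = 242.373 g / 32.00 g/mol = 7.57414 mol.
From the equation the O2:CO2 mole ratio is 7:4, so n(CO2) = 7.57414 × 4/7 = 4.32808 mol.
Mass of CO2 = 4.32808 mol × 44.01 g/mol = 190.479 g.
Actual mass collected = 190.479 g × 0.605 = 115.240 g.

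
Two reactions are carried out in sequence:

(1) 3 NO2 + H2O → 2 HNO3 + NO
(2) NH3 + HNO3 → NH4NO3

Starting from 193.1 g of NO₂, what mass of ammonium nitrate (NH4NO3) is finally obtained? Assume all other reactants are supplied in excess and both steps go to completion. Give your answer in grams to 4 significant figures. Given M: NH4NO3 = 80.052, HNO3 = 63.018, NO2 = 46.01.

n(NO2) = 193.10 / 46.01 = 4.1969 mol.
Step 1 gives a 3:2 ratio of NO2 to HNO3, so n(HNO3) = 2.7979 mol.
In step 2 the HNO3:NH4NO3 ratio is 1:1, so n(NH4NO3) = 2.7979 mol.
Mass of NH4NO3 = 2.7979 × 80.052 = 223.98 g.

224.0 g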